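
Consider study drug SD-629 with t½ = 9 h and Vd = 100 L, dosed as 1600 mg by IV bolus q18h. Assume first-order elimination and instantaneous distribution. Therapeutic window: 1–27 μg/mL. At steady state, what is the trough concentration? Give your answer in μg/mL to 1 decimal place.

τ = 18 h = 2 half-lives, so f = (1/2)^2 = 0.25.
At steady state, R = 1/(1 − 0.25) = 4/3.
Single-dose peak C₀ = D/Vd = 1600/100 = 16 μg/mL.
Steady-state peak Cmax,ss = C₀·R = 16 × 4/3 ≈ 21.333 μg/mL.
Steady-state trough Cmin,ss = Cmax,ss·f ≈ 21.333 × 0.25 ≈ 5.333 μg/mL.
Trough 5.3 μg/mL vs MEC 1 μg/mL: adequate.

5.3 μg/mL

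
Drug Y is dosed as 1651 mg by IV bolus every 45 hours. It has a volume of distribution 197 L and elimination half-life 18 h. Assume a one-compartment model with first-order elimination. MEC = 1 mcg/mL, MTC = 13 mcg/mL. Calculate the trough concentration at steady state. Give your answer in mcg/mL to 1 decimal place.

τ/t½ = 45/18 ≈ 2.5, so fraction remaining f = (1/2)^(45/18) ≈ 0.1768.
At steady state, accumulation factor R = 1/(1 − e^(−kτ)) ≈ 1.2148.
Each bolus raises the concentration by D/Vd = 1651/197 ≈ 8.381 mcg/mL.
Steady-state peak Cmax,ss = C₀·R ≈ 8.381 × 1.2148 ≈ 10.181 mcg/mL.
Steady-state trough Cmin,ss = Cmax,ss·f ≈ 10.181 × 0.1768 ≈ 1.800 mcg/mL.
Trough 1.8 mcg/mL vs MEC 1 mcg/mL: adequate.

1.8 mcg/mL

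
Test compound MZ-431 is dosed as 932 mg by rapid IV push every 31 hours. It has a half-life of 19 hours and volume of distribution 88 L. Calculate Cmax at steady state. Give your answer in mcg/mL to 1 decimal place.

τ/t½ = 31/19 ≈ 1.6316, so fraction remaining f = (1/2)^(31/19) ≈ 0.3227.
Accumulation ratio R = 1/(1 − f) ≈ 1/0.6773 ≈ 1.4765.
Each bolus raises the concentration by D/Vd = 932/88 ≈ 10.591 mcg/mL.
Cmax,ss = C₀/(1 − f) ≈ 10.591/0.6773 ≈ 15.637 mcg/mL.

15.6 mcg/mL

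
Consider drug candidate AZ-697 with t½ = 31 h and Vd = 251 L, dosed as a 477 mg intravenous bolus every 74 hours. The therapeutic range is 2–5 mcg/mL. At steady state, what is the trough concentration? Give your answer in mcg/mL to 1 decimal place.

0.4 mcg/mL

k = ln2/t½ = ln2/31 ≈ 0.022360 h⁻¹; fraction remaining f = e^(−kτ) = e^(−0.022360×74) ≈ 0.1912.
Each bolus raises the concentration by D/Vd = 477/251 ≈ 1.900 mcg/mL.
Steady-state trough Cmin,ss = C₀·f/(1−f) ≈ 1.900 × 0.1912/0.8088 ≈ 0.449 mcg/mL.
Trough 0.4 mcg/mL vs MEC 2 mcg/mL: subtherapeutic.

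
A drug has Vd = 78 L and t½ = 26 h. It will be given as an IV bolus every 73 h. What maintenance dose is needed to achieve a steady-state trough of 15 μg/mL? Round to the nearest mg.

τ/t½ = 73/26 ≈ 2.8077, so f = (1/2)^(73/26) ≈ 0.142824.
Cmin,ss = (D/Vd)·f/(1−f), so D = Cmin,ss·Vd·(1−f)/f.
D = 15 × 78 × (1−f)/f ≈ 15 × 78 × 6.00162 ≈ 7021.90 mg.

7022 mg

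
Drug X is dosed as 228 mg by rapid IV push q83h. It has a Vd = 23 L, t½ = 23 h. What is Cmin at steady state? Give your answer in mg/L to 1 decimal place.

Over one 83-h interval, 83/23 ≈ 3.6087 half-lives elapse, leaving f ≈ 0.0820 of each dose.
Single-dose peak C₀ = D/Vd = 228/23 ≈ 9.913 mg/L.
Steady-state trough Cmin,ss = C₀·f/(1−f) ≈ 9.913 × 0.0820/0.9180 ≈ 0.885 mg/L.

0.9 mg/L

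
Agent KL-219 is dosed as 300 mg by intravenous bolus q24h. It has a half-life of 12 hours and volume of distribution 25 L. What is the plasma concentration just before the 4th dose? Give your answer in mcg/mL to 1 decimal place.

f = (1/2)^(τ/t½) = (1/2)^(24/12) ≈ 0.2500.
C₀ = D/Vd = 300/25 ≈ 12.000 mcg/mL.
Before the 4th dose, 3 doses have been given. Superposition: Cmin = C₀·(f + f² + … + f^3).
≈ 12.000 × (0.2500 + 0.0625 + 0.0156) ≈ 12.000 × 0.3281 ≈ 3.937 mcg/mL.

3.9 mcg/mL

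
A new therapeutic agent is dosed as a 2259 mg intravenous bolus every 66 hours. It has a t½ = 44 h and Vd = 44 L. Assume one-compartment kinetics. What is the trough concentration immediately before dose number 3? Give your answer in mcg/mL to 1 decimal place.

f = (1/2)^(τ/t½) = (1/2)^(66/44) ≈ 0.3536.
C₀ = D/Vd = 2259/44 ≈ 51.341 mcg/mL.
Before the 3rd dose, 2 doses have been given. Superposition: Cmin = C₀·(f + f²).
≈ 51.341 × (0.3536 + 0.1250) ≈ 51.341 × 0.4786 ≈ 24.572 mcg/mL.

24.6 mcg/mL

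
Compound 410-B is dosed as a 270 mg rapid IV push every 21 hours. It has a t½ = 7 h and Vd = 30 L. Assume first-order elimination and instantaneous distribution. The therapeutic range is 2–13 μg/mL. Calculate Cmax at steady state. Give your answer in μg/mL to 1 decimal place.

10.3 μg/mL

The dosing interval is 3 half-lives, so f = 2^(−3) = 0.125.
At steady state, R = 1/(1 − 0.125) = 8/7.
Single-dose peak C₀ = D/Vd = 270/30 = 9 μg/mL.
Steady-state peak Cmax,ss = C₀·R = 9 × 8/7 ≈ 10.286 μg/mL.
Peak 10.3 μg/mL vs MTC 13 μg/mL: below toxic threshold.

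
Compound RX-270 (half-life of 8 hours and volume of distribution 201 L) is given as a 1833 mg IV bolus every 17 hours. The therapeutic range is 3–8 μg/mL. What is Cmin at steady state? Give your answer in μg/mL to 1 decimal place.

k = ln2/t½ = ln2/8 ≈ 0.086643 h⁻¹; fraction remaining f = e^(−kτ) = e^(−0.086643×17) ≈ 0.2293.
Each bolus raises the concentration by D/Vd = 1833/201 ≈ 9.119 μg/mL.
Steady-state trough Cmin,ss = C₀·f/(1−f) ≈ 9.119 × 0.2293/0.7707 ≈ 2.713 μg/mL.
Trough 2.7 μg/mL vs MEC 3 μg/mL: subtherapeutic.

2.7 μg/mL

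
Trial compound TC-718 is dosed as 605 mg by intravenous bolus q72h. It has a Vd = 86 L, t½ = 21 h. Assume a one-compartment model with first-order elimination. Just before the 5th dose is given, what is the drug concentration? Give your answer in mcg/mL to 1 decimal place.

f = (1/2)^(τ/t½) = (1/2)^(72/21) ≈ 0.0929.
C₀ = D/Vd = 605/86 ≈ 7.035 mcg/mL.
Before the 5th dose, 4 doses have been given. Superposition: Cmin = C₀·(f + f² + … + f^4).
≈ 7.035 × (0.0929 + 0.0086 + 0.0008 + 0.0001) ≈ 7.035 × 0.1024 ≈ 0.720 mcg/mL.

0.7 mcg/mL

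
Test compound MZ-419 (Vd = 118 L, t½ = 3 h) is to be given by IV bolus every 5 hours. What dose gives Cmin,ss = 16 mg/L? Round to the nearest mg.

4106 mg

τ/t½ = 5/3 ≈ 1.6667, so f = (1/2)^(5/3) ≈ 0.314980.
Cmin,ss = (D/Vd)·f/(1−f), so D = Cmin,ss·Vd·(1−f)/f.
D = 16 × 118 × (1−f)/f ≈ 16 × 118 × 2.17480 ≈ 4106.02 mg.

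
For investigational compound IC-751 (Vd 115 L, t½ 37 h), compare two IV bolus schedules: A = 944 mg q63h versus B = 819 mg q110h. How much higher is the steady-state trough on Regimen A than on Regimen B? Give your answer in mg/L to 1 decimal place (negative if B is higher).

Regimen A: f = (1/2)^(63/37) ≈ 0.3072; Cmin,ss = (944/115)·f/(1−f) ≈ 3.640 mg/L.
Regimen B: f = (1/2)^(110/37) ≈ 0.1274; Cmin,ss = (819/115)·f/(1−f) ≈ 1.040 mg/L.
Difference ≈ 3.640 − 1.040 ≈ 2.600 mg/L.

2.6 mg/L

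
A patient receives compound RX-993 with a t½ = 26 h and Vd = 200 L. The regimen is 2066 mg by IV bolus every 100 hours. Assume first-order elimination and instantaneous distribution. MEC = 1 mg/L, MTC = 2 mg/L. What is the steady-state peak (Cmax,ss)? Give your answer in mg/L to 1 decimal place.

11.1 mg/L

Over one 100-h interval, 100/26 ≈ 3.8462 half-lives elapse, leaving f ≈ 0.0695 of each dose.
Accumulation ratio R = 1/(1 − f) ≈ 1/0.9305 ≈ 1.0747.
Single-dose peak C₀ = D/Vd = 2066/200 ≈ 10.330 mg/L.
Steady-state peak Cmax,ss = C₀·R ≈ 10.330 × 1.0747 ≈ 11.102 mg/L.
Peak 11.1 mg/L vs MTC 2 mg/L: exceeds toxic threshold.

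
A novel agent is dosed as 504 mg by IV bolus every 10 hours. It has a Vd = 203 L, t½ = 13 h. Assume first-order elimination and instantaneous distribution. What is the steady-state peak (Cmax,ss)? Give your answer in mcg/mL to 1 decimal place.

Over one 10-h interval, 10/13 ≈ 0.76923 half-lives elapse, leaving f ≈ 0.5867 of each dose.
Accumulation ratio R = 1/(1 − f) ≈ 1/0.4133 ≈ 2.4195.
Single-dose peak C₀ = D/Vd = 504/203 ≈ 2.483 mcg/mL.
Steady-state peak Cmax,ss = C₀·R ≈ 2.483 × 2.4195 ≈ 6.008 mcg/mL.

6.0 mcg/mL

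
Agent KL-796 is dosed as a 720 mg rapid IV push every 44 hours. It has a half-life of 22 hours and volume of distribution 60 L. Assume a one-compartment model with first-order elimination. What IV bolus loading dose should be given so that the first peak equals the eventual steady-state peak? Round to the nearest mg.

960 mg

f = (1/2)^(44/22) ≈ 0.250000; accumulation ratio R = 1/(1−f) ≈ 1.33333.
Loading dose to hit Cmax,ss on first dose: D_load = D_maint·R ≈ 720 × 1.33333 ≈ 960.00 mg.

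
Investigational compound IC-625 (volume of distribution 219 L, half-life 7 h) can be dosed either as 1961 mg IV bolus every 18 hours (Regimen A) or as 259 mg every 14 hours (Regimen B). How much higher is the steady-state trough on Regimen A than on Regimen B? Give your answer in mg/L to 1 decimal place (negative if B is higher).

Regimen A: f = (1/2)^(18/7) ≈ 0.1682; Cmin,ss = (1961/219)·f/(1−f) ≈ 1.811 mg/L.
Regimen B: f = (1/2)^(14/7) ≈ 0.2500; Cmin,ss = (259/219)·f/(1−f) ≈ 0.394 mg/L.
Difference ≈ 1.811 − 0.394 ≈ 1.417 mg/L.

1.4 mg/L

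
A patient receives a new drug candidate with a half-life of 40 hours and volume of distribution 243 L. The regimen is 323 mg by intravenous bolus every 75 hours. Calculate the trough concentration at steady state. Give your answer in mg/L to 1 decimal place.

0.5 mg/L

Over one 75-h interval, 75/40 ≈ 1.875 half-lives elapse, leaving f ≈ 0.2726 of each dose.
Accumulation ratio R = 1/(1 − f) ≈ 1/0.7274 ≈ 1.3748.
Each bolus raises the concentration by D/Vd = 323/243 ≈ 1.329 mg/L.
Steady-state peak Cmax,ss = C₀·R ≈ 1.329 × 1.3748 ≈ 1.827 mg/L.
One interval later, Cmin,ss = Cmax,ss·e^(−kτ) ≈ 1.827 × 0.2726 ≈ 0.498 mg/L.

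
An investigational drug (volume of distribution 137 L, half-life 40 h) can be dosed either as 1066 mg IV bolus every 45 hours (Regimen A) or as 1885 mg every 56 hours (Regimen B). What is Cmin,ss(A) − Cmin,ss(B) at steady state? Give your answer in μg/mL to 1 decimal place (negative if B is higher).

Regimen A: f = (1/2)^(45/40) ≈ 0.4585; Cmin,ss = (1066/137)·f/(1−f) ≈ 6.588 μg/mL.
Regimen B: f = (1/2)^(56/40) ≈ 0.3789; Cmin,ss = (1885/137)·f/(1−f) ≈ 8.394 μg/mL.
Difference ≈ 6.588 − 8.394 ≈ -1.806 μg/mL.

-1.8 μg/mL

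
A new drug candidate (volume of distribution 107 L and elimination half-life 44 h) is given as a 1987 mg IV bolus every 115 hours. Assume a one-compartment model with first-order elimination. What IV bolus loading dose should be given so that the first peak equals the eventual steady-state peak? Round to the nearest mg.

f = (1/2)^(115/44) ≈ 0.163387; accumulation ratio R = 1/(1−f) ≈ 1.19530.
Loading dose to hit Cmax,ss on first dose: D_load = D_maint·R ≈ 1987 × 1.19530 ≈ 2375.06 mg.

2375 mg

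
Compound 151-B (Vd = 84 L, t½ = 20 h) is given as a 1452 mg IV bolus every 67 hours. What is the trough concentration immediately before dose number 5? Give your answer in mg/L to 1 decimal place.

1.9 mg/L

f = (1/2)^(τ/t½) = (1/2)^(67/20) ≈ 0.0981.
C₀ = D/Vd = 1452/84 ≈ 17.286 mg/L.
Before the 5th dose, 4 doses have been given. Superposition: Cmin = C₀·(f + f² + … + f^4).
≈ 17.286 × (0.0981 + 0.0096 + 0.0009 + 0.0001) ≈ 17.286 × 0.1087 ≈ 1.879 mg/L.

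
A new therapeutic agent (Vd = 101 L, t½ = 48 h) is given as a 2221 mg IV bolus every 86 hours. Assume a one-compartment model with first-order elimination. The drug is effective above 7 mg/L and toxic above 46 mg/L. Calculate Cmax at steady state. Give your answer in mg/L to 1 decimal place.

30.9 mg/L

k = ln2/t½ = ln2/48 ≈ 0.014441 h⁻¹; fraction remaining f = e^(−kτ) = e^(−0.014441×86) ≈ 0.2888.
Accumulation ratio R = 1/(1 − f) ≈ 1/0.7112 ≈ 1.4061.
Single-dose peak C₀ = D/Vd = 2221/101 ≈ 21.990 mg/L.
Steady-state peak Cmax,ss = C₀·R ≈ 21.990 × 1.4061 ≈ 30.920 mg/L.
Peak 30.9 mg/L vs MTC 46 mg/L: below toxic threshold.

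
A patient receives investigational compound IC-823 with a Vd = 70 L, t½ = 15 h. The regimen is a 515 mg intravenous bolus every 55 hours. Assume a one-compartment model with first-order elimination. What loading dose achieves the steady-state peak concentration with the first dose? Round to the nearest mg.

559 mg

f = (1/2)^(55/15) ≈ 0.078745; accumulation ratio R = 1/(1−f) ≈ 1.08548.
Loading dose to hit Cmax,ss on first dose: D_load = D_maint·R ≈ 515 × 1.08548 ≈ 559.02 mg.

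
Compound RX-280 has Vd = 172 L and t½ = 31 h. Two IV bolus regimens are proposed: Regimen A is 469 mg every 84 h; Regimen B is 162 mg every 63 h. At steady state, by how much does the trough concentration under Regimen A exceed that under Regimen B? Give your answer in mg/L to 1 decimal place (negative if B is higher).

Regimen A: f = (1/2)^(84/31) ≈ 0.1529; Cmin,ss = (469/172)·f/(1−f) ≈ 0.492 mg/L.
Regimen B: f = (1/2)^(63/31) ≈ 0.2445; Cmin,ss = (162/172)·f/(1−f) ≈ 0.305 mg/L.
Difference ≈ 0.492 − 0.305 ≈ 0.187 mg/L.

0.2 mg/L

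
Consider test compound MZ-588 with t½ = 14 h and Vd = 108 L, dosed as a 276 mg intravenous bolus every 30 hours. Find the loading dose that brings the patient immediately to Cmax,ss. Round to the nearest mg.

357 mg

f = (1/2)^(30/14) ≈ 0.226431; accumulation ratio R = 1/(1−f) ≈ 1.29271.
Loading dose to hit Cmax,ss on first dose: D_load = D_maint·R ≈ 276 × 1.29271 ≈ 356.79 mg.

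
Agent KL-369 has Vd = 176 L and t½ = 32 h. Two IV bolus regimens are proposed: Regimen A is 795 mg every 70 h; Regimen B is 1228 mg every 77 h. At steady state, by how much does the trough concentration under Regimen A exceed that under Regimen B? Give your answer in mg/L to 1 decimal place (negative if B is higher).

Regimen A: f = (1/2)^(70/32) ≈ 0.2195; Cmin,ss = (795/176)·f/(1−f) ≈ 1.270 mg/L.
Regimen B: f = (1/2)^(77/32) ≈ 0.1886; Cmin,ss = (1228/176)·f/(1−f) ≈ 1.622 mg/L.
Difference ≈ 1.270 − 1.622 ≈ -0.352 mg/L.

-0.4 mg/L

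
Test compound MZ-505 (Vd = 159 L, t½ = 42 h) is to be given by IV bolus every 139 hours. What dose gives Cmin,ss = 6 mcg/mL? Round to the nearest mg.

8504 mg

τ/t½ = 139/42 ≈ 3.3095, so f = (1/2)^(139/42) ≈ 0.100864.
Cmin,ss = (D/Vd)·f/(1−f), so D = Cmin,ss·Vd·(1−f)/f.
D = 6 × 159 × (1−f)/f ≈ 6 × 159 × 8.91434 ≈ 8504.28 mg.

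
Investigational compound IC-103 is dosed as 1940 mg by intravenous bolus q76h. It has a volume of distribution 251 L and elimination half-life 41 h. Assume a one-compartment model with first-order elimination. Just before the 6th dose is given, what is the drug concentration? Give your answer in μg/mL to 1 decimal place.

3.0 μg/mL

f = (1/2)^(τ/t½) = (1/2)^(76/41) ≈ 0.2767.
C₀ = D/Vd = 1940/251 ≈ 7.729 μg/mL.
Before the 6th dose, 5 doses have been given. Superposition: Cmin = C₀·(f + f² + … + f^5).
≈ 7.729 × (0.2767 + 0.0766 + 0.0212 + 0.0059 + 0.0016) ≈ 7.729 × 0.3820 ≈ 2.952 μg/mL.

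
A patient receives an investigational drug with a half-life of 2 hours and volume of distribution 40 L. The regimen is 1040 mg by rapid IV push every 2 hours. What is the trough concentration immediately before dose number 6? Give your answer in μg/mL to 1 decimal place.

25.2 μg/mL

f = (1/2)^(τ/t½) = (1/2)^(2/2) ≈ 0.5000.
C₀ = D/Vd = 1040/40 ≈ 26.000 μg/mL.
Before the 6th dose, 5 doses have been given. Superposition: Cmin = C₀·(f + f² + … + f^5).
≈ 26.000 × (0.5000 + 0.2500 + 0.1250 + 0.0625 + 0.0313) ≈ 26.000 × 0.9688 ≈ 25.189 μg/mL.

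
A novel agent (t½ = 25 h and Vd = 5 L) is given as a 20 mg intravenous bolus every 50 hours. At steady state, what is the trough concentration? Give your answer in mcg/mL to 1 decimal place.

τ = 50 h = 2 half-lives, so f = (1/2)^2 = 0.25.
At steady state, R = 1/(1 − 0.25) = 4/3.
Single-dose peak C₀ = D/Vd = 20/5 = 4 mcg/mL.
Steady-state peak Cmax,ss = C₀·R = 4 × 4/3 ≈ 5.333 mcg/mL.
Steady-state trough Cmin,ss = Cmax,ss·f ≈ 5.333 × 0.25 ≈ 1.333 mcg/mL.

1.3 mcg/mL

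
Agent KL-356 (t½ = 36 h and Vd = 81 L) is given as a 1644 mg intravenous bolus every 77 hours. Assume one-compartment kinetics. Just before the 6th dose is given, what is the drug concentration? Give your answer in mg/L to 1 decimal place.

6.0 mg/L

f = (1/2)^(τ/t½) = (1/2)^(77/36) ≈ 0.2271.
C₀ = D/Vd = 1644/81 ≈ 20.296 mg/L.
Before the 6th dose, 5 doses have been given. Superposition: Cmin = C₀·(f + f² + … + f^5).
≈ 20.296 × (0.2271 + 0.0516 + 0.0117 + 0.0027 + 0.0006) ≈ 20.296 × 0.2937 ≈ 5.961 mg/L.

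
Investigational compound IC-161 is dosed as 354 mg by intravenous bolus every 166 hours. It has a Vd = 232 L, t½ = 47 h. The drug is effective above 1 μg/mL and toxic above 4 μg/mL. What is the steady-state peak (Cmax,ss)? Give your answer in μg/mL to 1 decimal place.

k = ln2/t½ = ln2/47 ≈ 0.014748 h⁻¹; fraction remaining f = e^(−kτ) = e^(−0.014748×166) ≈ 0.0865.
Accumulation ratio R = 1/(1 − f) ≈ 1/0.9135 ≈ 1.0947.
Single-dose peak C₀ = D/Vd = 354/232 ≈ 1.526 μg/mL.
Steady-state peak Cmax,ss = C₀·R ≈ 1.526 × 1.0947 ≈ 1.671 μg/mL.
Peak 1.7 μg/mL vs MTC 4 μg/mL: below toxic threshold.

1.7 μg/mL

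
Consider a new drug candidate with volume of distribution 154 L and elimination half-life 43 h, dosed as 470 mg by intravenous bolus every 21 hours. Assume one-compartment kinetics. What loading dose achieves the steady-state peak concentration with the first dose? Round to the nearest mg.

f = (1/2)^(21/43) ≈ 0.712829; accumulation ratio R = 1/(1−f) ≈ 3.48225.
Loading dose to hit Cmax,ss on first dose: D_load = D_maint·R ≈ 470 × 3.48225 ≈ 1636.66 mg.

1637 mg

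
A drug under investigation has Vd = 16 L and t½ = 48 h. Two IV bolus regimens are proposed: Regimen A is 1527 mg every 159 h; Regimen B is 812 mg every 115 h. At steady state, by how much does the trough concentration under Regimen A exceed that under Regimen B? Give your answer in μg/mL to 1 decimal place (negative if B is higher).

-1.2 μg/mL

Regimen A: f = (1/2)^(159/48) ≈ 0.1007; Cmin,ss = (1527/16)·f/(1−f) ≈ 10.687 μg/mL.
Regimen B: f = (1/2)^(115/48) ≈ 0.1900; Cmin,ss = (812/16)·f/(1−f) ≈ 11.904 μg/mL.
Difference ≈ 10.687 − 11.904 ≈ -1.217 μg/mL.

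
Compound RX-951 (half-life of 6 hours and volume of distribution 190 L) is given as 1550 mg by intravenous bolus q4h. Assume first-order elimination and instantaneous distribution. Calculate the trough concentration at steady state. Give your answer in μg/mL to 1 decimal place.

13.9 μg/mL

k = ln2/t½ = ln2/6 ≈ 0.115525 h⁻¹; fraction remaining f = e^(−kτ) = e^(−0.115525×4) ≈ 0.6300.
Each bolus raises the concentration by D/Vd = 1550/190 ≈ 8.158 μg/mL.
Steady-state trough Cmin,ss = C₀·f/(1−f) ≈ 8.158 × 0.6300/0.3700 ≈ 13.891 μg/mL.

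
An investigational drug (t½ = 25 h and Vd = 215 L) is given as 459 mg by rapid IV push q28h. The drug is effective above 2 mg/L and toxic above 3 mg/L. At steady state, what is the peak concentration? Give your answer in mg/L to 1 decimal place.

4.0 mg/L

τ/t½ = 28/25 ≈ 1.12, so fraction remaining f = (1/2)^(28/25) ≈ 0.4601.
At steady state, accumulation factor R = 1/(1 − e^(−kτ)) ≈ 1.8522.
Each bolus raises the concentration by D/Vd = 459/215 ≈ 2.135 mg/L.
Cmax,ss = C₀/(1 − f) ≈ 2.135/0.5399 ≈ 3.954 mg/L.
Peak 4.0 mg/L vs MTC 3 mg/L: exceeds toxic threshold.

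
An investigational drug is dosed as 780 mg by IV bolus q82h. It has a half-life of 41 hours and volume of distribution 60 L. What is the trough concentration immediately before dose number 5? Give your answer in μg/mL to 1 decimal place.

f = (1/2)^(τ/t½) = (1/2)^(82/41) ≈ 0.2500.
C₀ = D/Vd = 780/60 ≈ 13.000 μg/mL.
Before the 5th dose, 4 doses have been given. Superposition: Cmin = C₀·(f + f² + … + f^4).
≈ 13.000 × (0.2500 + 0.0625 + 0.0156 + 0.0039) ≈ 13.000 × 0.3320 ≈ 4.316 μg/mL.

4.3 μg/mL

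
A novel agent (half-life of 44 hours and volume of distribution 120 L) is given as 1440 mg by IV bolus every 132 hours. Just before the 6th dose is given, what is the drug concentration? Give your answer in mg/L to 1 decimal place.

f = (1/2)^(τ/t½) = (1/2)^(132/44) ≈ 0.1250.
C₀ = D/Vd = 1440/120 ≈ 12.000 mg/L.
Before the 6th dose, 5 doses have been given. Superposition: Cmin = C₀·(f + f² + … + f^5).
≈ 12.000 × (0.1250 + 0.0156 + 0.0020 + 0.0002 + 0.0000) ≈ 12.000 × 0.1428 ≈ 1.714 mg/L.

1.7 mg/L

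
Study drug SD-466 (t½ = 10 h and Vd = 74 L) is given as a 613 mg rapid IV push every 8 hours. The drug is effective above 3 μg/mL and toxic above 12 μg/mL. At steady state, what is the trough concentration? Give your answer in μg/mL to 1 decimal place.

11.2 μg/mL

τ/t½ = 8/10 ≈ 0.8, so fraction remaining f = (1/2)^(8/10) ≈ 0.5743.
Accumulation ratio R = 1/(1 − f) ≈ 1/0.4257 ≈ 2.3491.
Single-dose peak C₀ = D/Vd = 613/74 ≈ 8.284 μg/mL.
Cmax,ss = C₀/(1 − f) ≈ 8.284/0.4257 ≈ 19.460 μg/mL.
One interval later, Cmin,ss = Cmax,ss·e^(−kτ) ≈ 19.460 × 0.5743 ≈ 11.176 μg/mL.
Trough 11.2 μg/mL vs MEC 3 μg/mL: adequate.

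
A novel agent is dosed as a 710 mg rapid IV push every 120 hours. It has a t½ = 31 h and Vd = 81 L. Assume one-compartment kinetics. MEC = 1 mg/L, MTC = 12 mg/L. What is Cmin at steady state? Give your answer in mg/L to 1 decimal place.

Over one 120-h interval, 120/31 ≈ 3.871 half-lives elapse, leaving f ≈ 0.0683 of each dose.
Each bolus raises the concentration by D/Vd = 710/81 ≈ 8.765 mg/L.
Steady-state trough Cmin,ss = C₀·f/(1−f) ≈ 8.765 × 0.0683/0.9317 ≈ 0.643 mg/L.
Trough 0.6 mg/L vs MEC 1 mg/L: subtherapeutic.

0.6 mg/L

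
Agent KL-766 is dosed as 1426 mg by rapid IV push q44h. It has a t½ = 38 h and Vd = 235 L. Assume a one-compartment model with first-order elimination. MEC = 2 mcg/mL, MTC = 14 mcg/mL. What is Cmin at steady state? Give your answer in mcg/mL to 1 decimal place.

4.9 mcg/mL

τ/t½ = 44/38 ≈ 1.1579, so fraction remaining f = (1/2)^(44/38) ≈ 0.4482.
Each bolus raises the concentration by D/Vd = 1426/235 ≈ 6.068 mcg/mL.
Steady-state trough Cmin,ss = C₀·f/(1−f) ≈ 6.068 × 0.4482/0.5518 ≈ 4.929 mcg/mL.
Trough 4.9 mcg/mL vs MEC 2 mcg/mL: adequate.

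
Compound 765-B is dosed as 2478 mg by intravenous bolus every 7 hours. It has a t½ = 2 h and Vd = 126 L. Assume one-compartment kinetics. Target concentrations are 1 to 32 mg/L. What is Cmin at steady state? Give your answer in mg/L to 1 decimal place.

1.9 mg/L

Over one 7-h interval, 7/2 ≈ 3.5 half-lives elapse, leaving f ≈ 0.0884 of each dose.
At steady state, accumulation factor R = 1/(1 − e^(−kτ)) ≈ 1.0970.
Single-dose peak C₀ = D/Vd = 2478/126 ≈ 19.667 mg/L.
Cmax,ss = C₀/(1 − f) ≈ 19.667/0.9116 ≈ 21.574 mg/L.
One interval later, Cmin,ss = Cmax,ss·e^(−kτ) ≈ 21.574 × 0.0884 ≈ 1.907 mg/L.
Trough 1.9 mg/L vs MEC 1 mg/L: adequate.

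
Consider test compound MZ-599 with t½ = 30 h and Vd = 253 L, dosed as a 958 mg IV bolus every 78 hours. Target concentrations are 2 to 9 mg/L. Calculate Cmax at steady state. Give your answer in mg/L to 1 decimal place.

4.5 mg/L

k = ln2/t½ = ln2/30 ≈ 0.023105 h⁻¹; fraction remaining f = e^(−kτ) = e^(−0.023105×78) ≈ 0.1649.
Accumulation ratio R = 1/(1 − f) ≈ 1/0.8351 ≈ 1.1975.
Single-dose peak C₀ = D/Vd = 958/253 ≈ 3.787 mg/L.
Steady-state peak Cmax,ss = C₀·R ≈ 3.787 × 1.1975 ≈ 4.535 mg/L.
Peak 4.5 mg/L vs MTC 9 mg/L: below toxic threshold.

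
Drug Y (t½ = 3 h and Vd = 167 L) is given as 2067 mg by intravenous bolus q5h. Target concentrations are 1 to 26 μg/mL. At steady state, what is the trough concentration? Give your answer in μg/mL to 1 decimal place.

k = ln2/t½ = ln2/3 ≈ 0.231049 h⁻¹; fraction remaining f = e^(−kτ) = e^(−0.231049×5) ≈ 0.3150.
Single-dose peak C₀ = D/Vd = 2067/167 ≈ 12.377 μg/mL.
Steady-state trough Cmin,ss = C₀·f/(1−f) ≈ 12.377 × 0.3150/0.6850 ≈ 5.692 μg/mL.
Trough 5.7 μg/mL vs MEC 1 μg/mL: adequate.

5.7 μg/mL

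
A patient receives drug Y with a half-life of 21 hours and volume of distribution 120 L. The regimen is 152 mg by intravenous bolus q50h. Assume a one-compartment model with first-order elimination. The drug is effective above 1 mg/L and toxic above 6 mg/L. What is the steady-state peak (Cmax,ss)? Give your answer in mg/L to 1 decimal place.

τ/t½ = 50/21 ≈ 2.381, so fraction remaining f = (1/2)^(50/21) ≈ 0.1920.
Accumulation ratio R = 1/(1 − f) ≈ 1/0.8080 ≈ 1.2376.
Single-dose peak C₀ = D/Vd = 152/120 ≈ 1.267 mg/L.
Cmax,ss = C₀/(1 − f) ≈ 1.267/0.8080 ≈ 1.568 mg/L.
Peak 1.6 mg/L vs MTC 6 mg/L: below toxic threshold.

1.6 mg/L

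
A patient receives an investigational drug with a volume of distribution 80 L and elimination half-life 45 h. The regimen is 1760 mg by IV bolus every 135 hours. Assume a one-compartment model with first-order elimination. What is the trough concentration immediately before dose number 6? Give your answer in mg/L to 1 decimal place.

f = (1/2)^(τ/t½) = (1/2)^(135/45) ≈ 0.1250.
C₀ = D/Vd = 1760/80 ≈ 22.000 mg/L.
Before the 6th dose, 5 doses have been given. Superposition: Cmin = C₀·(f + f² + … + f^5).
≈ 22.000 × (0.1250 + 0.0156 + 0.0020 + 0.0002 + 0.0000) ≈ 22.000 × 0.1428 ≈ 3.142 mg/L.

3.1 mg/L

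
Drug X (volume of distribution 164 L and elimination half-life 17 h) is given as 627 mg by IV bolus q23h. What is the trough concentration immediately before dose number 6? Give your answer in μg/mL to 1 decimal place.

2.4 μg/mL

f = (1/2)^(τ/t½) = (1/2)^(23/17) ≈ 0.3915.
C₀ = D/Vd = 627/164 ≈ 3.823 μg/mL.
Before the 6th dose, 5 doses have been given. Superposition: Cmin = C₀·(f + f² + … + f^5).
≈ 3.823 × (0.3915 + 0.1533 + 0.0600 + 0.0235 + 0.0092) ≈ 3.823 × 0.6375 ≈ 2.437 μg/mL.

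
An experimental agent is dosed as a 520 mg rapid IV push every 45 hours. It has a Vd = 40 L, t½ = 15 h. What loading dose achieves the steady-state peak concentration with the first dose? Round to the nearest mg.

594 mg

f = (1/2)^(45/15) ≈ 0.125000; accumulation ratio R = 1/(1−f) ≈ 1.14286.
Loading dose to hit Cmax,ss on first dose: D_load = D_maint·R ≈ 520 × 1.14286 ≈ 594.29 mg.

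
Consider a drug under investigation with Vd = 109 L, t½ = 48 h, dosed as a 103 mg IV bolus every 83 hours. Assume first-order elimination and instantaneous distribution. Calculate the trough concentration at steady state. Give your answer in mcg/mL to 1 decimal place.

τ/t½ = 83/48 ≈ 1.7292, so fraction remaining f = (1/2)^(83/48) ≈ 0.3016.
Single-dose peak C₀ = D/Vd = 103/109 ≈ 0.945 mcg/mL.
Steady-state trough Cmin,ss = C₀·f/(1−f) ≈ 0.945 × 0.3016/0.6984 ≈ 0.408 mcg/mL.

0.4 mcg/mL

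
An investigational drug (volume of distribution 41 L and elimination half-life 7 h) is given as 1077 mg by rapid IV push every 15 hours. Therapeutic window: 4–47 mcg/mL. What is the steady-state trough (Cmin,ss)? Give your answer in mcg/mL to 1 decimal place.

τ/t½ = 15/7 ≈ 2.1429, so fraction remaining f = (1/2)^(15/7) ≈ 0.2264.
At steady state, accumulation factor R = 1/(1 − e^(−kτ)) ≈ 1.2927.
Each bolus raises the concentration by D/Vd = 1077/41 ≈ 26.268 mcg/mL.
Steady-state peak Cmax,ss = C₀·R ≈ 26.268 × 1.2927 ≈ 33.957 mcg/mL.
One interval later, Cmin,ss = Cmax,ss·e^(−kτ) ≈ 33.957 × 0.2264 ≈ 7.688 mcg/mL.
Trough 7.7 mcg/mL vs MEC 4 mcg/mL: adequate.

7.7 mcg/mL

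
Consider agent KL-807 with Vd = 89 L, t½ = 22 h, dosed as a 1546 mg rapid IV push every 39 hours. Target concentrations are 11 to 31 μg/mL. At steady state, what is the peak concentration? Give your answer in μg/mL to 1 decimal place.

τ/t½ = 39/22 ≈ 1.7727, so fraction remaining f = (1/2)^(39/22) ≈ 0.2927.
At steady state, accumulation factor R = 1/(1 − e^(−kτ)) ≈ 1.4138.
Single-dose peak C₀ = D/Vd = 1546/89 ≈ 17.371 μg/mL.
Cmax,ss = C₀/(1 − f) ≈ 17.371/0.7073 ≈ 24.560 μg/mL.
Peak 24.6 μg/mL vs MTC 31 μg/mL: below toxic threshold.

24.6 μg/mL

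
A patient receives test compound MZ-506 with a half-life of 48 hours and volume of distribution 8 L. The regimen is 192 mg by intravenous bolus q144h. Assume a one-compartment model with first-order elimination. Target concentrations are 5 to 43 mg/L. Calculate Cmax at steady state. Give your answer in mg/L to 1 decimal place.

τ = 144 h = 3 half-lives, so f = (1/2)^3 = 0.125.
At steady state, R = 1/(1 − 0.125) = 8/7.
Single-dose peak C₀ = D/Vd = 192/8 = 24 mg/L.
Steady-state peak Cmax,ss = C₀·R = 24 × 8/7 ≈ 27.429 mg/L.
Peak 27.4 mg/L vs MTC 43 mg/L: below toxic threshold.

27.4 mg/L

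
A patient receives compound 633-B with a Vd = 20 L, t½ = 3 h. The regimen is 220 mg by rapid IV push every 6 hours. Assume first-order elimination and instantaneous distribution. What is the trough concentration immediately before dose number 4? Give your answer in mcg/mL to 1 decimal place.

f = (1/2)^(τ/t½) = (1/2)^(6/3) ≈ 0.2500.
C₀ = D/Vd = 220/20 ≈ 11.000 mcg/mL.
Before the 4th dose, 3 doses have been given. Superposition: Cmin = C₀·(f + f² + … + f^3).
≈ 11.000 × (0.2500 + 0.0625 + 0.0156) ≈ 11.000 × 0.3281 ≈ 3.609 mcg/mL.

3.6 mcg/mL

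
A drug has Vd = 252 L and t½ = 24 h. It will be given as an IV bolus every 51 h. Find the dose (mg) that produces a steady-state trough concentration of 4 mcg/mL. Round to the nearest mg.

3389 mg

τ/t½ = 51/24 ≈ 2.125, so f = (1/2)^(51/24) ≈ 0.229251.
Cmin,ss = (D/Vd)·f/(1−f), so D = Cmin,ss·Vd·(1−f)/f.
D = 4 × 252 × (1−f)/f ≈ 4 × 252 × 3.36203 ≈ 3388.93 mg.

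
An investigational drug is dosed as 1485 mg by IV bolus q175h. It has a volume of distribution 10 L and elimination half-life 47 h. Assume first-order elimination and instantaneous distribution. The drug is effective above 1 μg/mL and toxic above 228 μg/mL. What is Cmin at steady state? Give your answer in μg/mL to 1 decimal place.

12.2 μg/mL

k = ln2/t½ = ln2/47 ≈ 0.014748 h⁻¹; fraction remaining f = e^(−kτ) = e^(−0.014748×175) ≈ 0.0757.
At steady state, accumulation factor R = 1/(1 − e^(−kτ)) ≈ 1.0819.
Single-dose peak C₀ = D/Vd = 1485/10 ≈ 148.500 μg/mL.
Steady-state peak Cmax,ss = C₀·R ≈ 148.500 × 1.0819 ≈ 160.662 μg/mL.
Steady-state trough Cmin,ss = Cmax,ss·f ≈ 160.662 × 0.0757 ≈ 12.162 μg/mL.
Trough 12.2 μg/mL vs MEC 1 μg/mL: adequate.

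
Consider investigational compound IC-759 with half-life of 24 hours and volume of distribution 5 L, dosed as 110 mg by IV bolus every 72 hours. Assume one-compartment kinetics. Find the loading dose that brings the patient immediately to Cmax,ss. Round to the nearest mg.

126 mg

f = (1/2)^(72/24) ≈ 0.125000; accumulation ratio R = 1/(1−f) ≈ 1.14286.
Loading dose to hit Cmax,ss on first dose: D_load = D_maint·R ≈ 110 × 1.14286 ≈ 125.71 mg.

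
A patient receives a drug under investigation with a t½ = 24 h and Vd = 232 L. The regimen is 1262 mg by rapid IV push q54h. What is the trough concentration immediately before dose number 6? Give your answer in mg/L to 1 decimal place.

1.4 mg/L

f = (1/2)^(τ/t½) = (1/2)^(54/24) ≈ 0.2102.
C₀ = D/Vd = 1262/232 ≈ 5.440 mg/L.
Before the 6th dose, 5 doses have been given. Superposition: Cmin = C₀·(f + f² + … + f^5).
≈ 5.440 × (0.2102 + 0.0442 + 0.0093 + 0.0020 + 0.0004) ≈ 5.440 × 0.2661 ≈ 1.448 mg/L.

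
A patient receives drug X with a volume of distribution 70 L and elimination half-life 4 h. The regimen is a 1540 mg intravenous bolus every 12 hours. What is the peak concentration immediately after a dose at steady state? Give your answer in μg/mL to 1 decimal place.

25.1 μg/mL

The dosing interval is 3 half-lives, so f = 2^(−3) = 0.125.
Accumulation ratio R = 1/(1 − f) = 1/0.875 = 8/7.
Single-dose peak C₀ = D/Vd = 1540/70 = 22 μg/mL.
Steady-state peak Cmax,ss = C₀·R = 22 × 8/7 ≈ 25.143 μg/mL.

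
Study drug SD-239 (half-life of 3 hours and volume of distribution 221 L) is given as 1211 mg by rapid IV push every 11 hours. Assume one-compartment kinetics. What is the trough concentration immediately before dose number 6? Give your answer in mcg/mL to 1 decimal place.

f = (1/2)^(τ/t½) = (1/2)^(11/3) ≈ 0.0787.
C₀ = D/Vd = 1211/221 ≈ 5.480 mcg/mL.
Before the 6th dose, 5 doses have been given. Superposition: Cmin = C₀·(f + f² + … + f^5).
≈ 5.480 × (0.0787 + 0.0062 + 0.0005 + 0.0000 + 0.0000) ≈ 5.480 × 0.0854 ≈ 0.468 mcg/mL.

0.5 mcg/mL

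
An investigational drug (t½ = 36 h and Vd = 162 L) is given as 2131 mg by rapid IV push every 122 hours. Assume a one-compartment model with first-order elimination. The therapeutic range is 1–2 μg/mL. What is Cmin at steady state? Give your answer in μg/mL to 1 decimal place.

k = ln2/t½ = ln2/36 ≈ 0.019254 h⁻¹; fraction remaining f = e^(−kτ) = e^(−0.019254×122) ≈ 0.0955.
Accumulation ratio R = 1/(1 − f) ≈ 1/0.9045 ≈ 1.1056.
Single-dose peak C₀ = D/Vd = 2131/162 ≈ 13.154 μg/mL.
Cmax,ss = C₀/(1 − f) ≈ 13.154/0.9045 ≈ 14.543 μg/mL.
Steady-state trough Cmin,ss = Cmax,ss·f ≈ 14.543 × 0.0955 ≈ 1.389 μg/mL.
Trough 1.4 μg/mL vs MEC 1 μg/mL: adequate.

1.4 μg/mL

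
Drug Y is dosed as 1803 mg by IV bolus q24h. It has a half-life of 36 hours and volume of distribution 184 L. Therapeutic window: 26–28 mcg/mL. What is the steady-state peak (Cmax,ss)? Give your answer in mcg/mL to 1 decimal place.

26.5 mcg/mL

k = ln2/t½ = ln2/36 ≈ 0.019254 h⁻¹; fraction remaining f = e^(−kτ) = e^(−0.019254×24) ≈ 0.6300.
At steady state, accumulation factor R = 1/(1 − e^(−kτ)) ≈ 2.7027.
Each bolus raises the concentration by D/Vd = 1803/184 ≈ 9.799 mcg/mL.
Cmax,ss = C₀/(1 − f) ≈ 9.799/0.3700 ≈ 26.484 mcg/mL.
Peak 26.5 mcg/mL vs MTC 28 mcg/mL: below toxic threshold.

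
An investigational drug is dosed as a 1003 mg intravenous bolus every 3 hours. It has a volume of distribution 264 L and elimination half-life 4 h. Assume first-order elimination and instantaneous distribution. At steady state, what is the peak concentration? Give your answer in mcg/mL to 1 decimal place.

9.4 mcg/mL

k = ln2/t½ = ln2/4 ≈ 0.173287 h⁻¹; fraction remaining f = e^(−kτ) = e^(−0.173287×3) ≈ 0.5946.
Accumulation ratio R = 1/(1 − f) ≈ 1/0.4054 ≈ 2.4667.
Single-dose peak C₀ = D/Vd = 1003/264 ≈ 3.799 mcg/mL.
Cmax,ss = C₀/(1 − f) ≈ 3.799/0.4054 ≈ 9.371 mcg/mL.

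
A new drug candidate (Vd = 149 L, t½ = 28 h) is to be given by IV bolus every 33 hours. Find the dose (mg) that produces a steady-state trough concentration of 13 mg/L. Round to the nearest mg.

τ/t½ = 33/28 ≈ 1.1786, so f = (1/2)^(33/28) ≈ 0.441789.
Cmin,ss = (D/Vd)·f/(1−f), so D = Cmin,ss·Vd·(1−f)/f.
D = 13 × 149 × (1−f)/f ≈ 13 × 149 × 1.26352 ≈ 2447.44 mg.

2447 mg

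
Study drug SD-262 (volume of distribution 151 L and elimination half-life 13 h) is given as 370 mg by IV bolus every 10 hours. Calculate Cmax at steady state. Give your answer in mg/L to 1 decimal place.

k = ln2/t½ = ln2/13 ≈ 0.053319 h⁻¹; fraction remaining f = e^(−kτ) = e^(−0.053319×10) ≈ 0.5867.
Accumulation ratio R = 1/(1 − f) ≈ 1/0.4133 ≈ 2.4195.
Single-dose peak C₀ = D/Vd = 370/151 ≈ 2.450 mg/L.
Steady-state peak Cmax,ss = C₀·R ≈ 2.450 × 2.4195 ≈ 5.928 mg/L.

5.9 mg/L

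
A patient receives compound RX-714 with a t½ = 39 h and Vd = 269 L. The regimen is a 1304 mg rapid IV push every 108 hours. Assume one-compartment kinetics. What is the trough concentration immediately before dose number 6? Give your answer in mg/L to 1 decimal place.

0.8 mg/L

f = (1/2)^(τ/t½) = (1/2)^(108/39) ≈ 0.1467.
C₀ = D/Vd = 1304/269 ≈ 4.848 mg/L.
Before the 6th dose, 5 doses have been given. Superposition: Cmin = C₀·(f + f² + … + f^5).
≈ 4.848 × (0.1467 + 0.0215 + 0.0032 + 0.0005 + 0.0001) ≈ 4.848 × 0.1720 ≈ 0.834 mg/L.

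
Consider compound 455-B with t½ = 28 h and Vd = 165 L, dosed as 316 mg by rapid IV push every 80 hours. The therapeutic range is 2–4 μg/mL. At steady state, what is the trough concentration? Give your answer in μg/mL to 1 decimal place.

τ/t½ = 80/28 ≈ 2.8571, so fraction remaining f = (1/2)^(80/28) ≈ 0.1380.
Accumulation ratio R = 1/(1 − f) ≈ 1/0.8620 ≈ 1.1601.
Single-dose peak C₀ = D/Vd = 316/165 ≈ 1.915 μg/mL.
Steady-state peak Cmax,ss = C₀·R ≈ 1.915 × 1.1601 ≈ 2.222 μg/mL.
One interval later, Cmin,ss = Cmax,ss·e^(−kτ) ≈ 2.222 × 0.1380 ≈ 0.307 μg/mL.
Trough 0.3 μg/mL vs MEC 2 μg/mL: subtherapeutic.

0.3 μg/mL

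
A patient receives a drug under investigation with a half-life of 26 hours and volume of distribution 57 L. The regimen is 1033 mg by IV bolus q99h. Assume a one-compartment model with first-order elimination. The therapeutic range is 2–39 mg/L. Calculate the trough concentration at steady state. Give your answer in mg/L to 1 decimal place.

k = ln2/t½ = ln2/26 ≈ 0.026660 h⁻¹; fraction remaining f = e^(−kτ) = e^(−0.026660×99) ≈ 0.0714.
Accumulation ratio R = 1/(1 − f) ≈ 1/0.9286 ≈ 1.0769.
Each bolus raises the concentration by D/Vd = 1033/57 ≈ 18.123 mg/L.
Steady-state peak Cmax,ss = C₀·R ≈ 18.123 × 1.0769 ≈ 19.517 mg/L.
One interval later, Cmin,ss = Cmax,ss·e^(−kτ) ≈ 19.517 × 0.0714 ≈ 1.394 mg/L.
Trough 1.4 mg/L vs MEC 2 mg/L: subtherapeutic.

1.4 mg/L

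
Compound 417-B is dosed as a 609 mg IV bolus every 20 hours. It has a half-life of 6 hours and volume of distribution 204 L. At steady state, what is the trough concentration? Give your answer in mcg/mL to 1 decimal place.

τ/t½ = 20/6 ≈ 3.3333, so fraction remaining f = (1/2)^(20/6) ≈ 0.0992.
At steady state, accumulation factor R = 1/(1 − e^(−kτ)) ≈ 1.1101.
Single-dose peak C₀ = D/Vd = 609/204 ≈ 2.985 mcg/mL.
Cmax,ss = C₀/(1 − f) ≈ 2.985/0.9008 ≈ 3.314 mcg/mL.
One interval later, Cmin,ss = Cmax,ss·e^(−kτ) ≈ 3.314 × 0.0992 ≈ 0.329 mcg/mL.

0.3 mcg/mL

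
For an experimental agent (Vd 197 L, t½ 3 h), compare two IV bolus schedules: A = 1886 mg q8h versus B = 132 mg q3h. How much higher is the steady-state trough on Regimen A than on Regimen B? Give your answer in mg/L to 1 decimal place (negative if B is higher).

Regimen A: f = (1/2)^(8/3) ≈ 0.1575; Cmin,ss = (1886/197)·f/(1−f) ≈ 1.790 mg/L.
Regimen B: f = (1/2)^(3/3) ≈ 0.5000; Cmin,ss = (132/197)·f/(1−f) ≈ 0.670 mg/L.
Difference ≈ 1.790 − 0.670 ≈ 1.120 mg/L.

1.1 mg/L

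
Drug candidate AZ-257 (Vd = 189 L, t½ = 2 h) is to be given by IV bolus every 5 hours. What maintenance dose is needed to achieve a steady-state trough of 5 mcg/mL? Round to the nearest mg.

τ/t½ = 5/2 ≈ 2.5, so f = (1/2)^(5/2) ≈ 0.176777.
Cmin,ss = (D/Vd)·f/(1−f), so D = Cmin,ss·Vd·(1−f)/f.
D = 5 × 189 × (1−f)/f ≈ 5 × 189 × 4.65684 ≈ 4400.71 mg.

4401 mg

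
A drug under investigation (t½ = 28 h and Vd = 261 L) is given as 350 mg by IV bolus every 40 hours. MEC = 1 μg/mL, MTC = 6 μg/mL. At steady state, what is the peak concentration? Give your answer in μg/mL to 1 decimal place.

2.1 μg/mL

Over one 40-h interval, 40/28 ≈ 1.4286 half-lives elapse, leaving f ≈ 0.3715 of each dose.
At steady state, accumulation factor R = 1/(1 − e^(−kτ)) ≈ 1.5911.
Single-dose peak C₀ = D/Vd = 350/261 ≈ 1.341 μg/mL.
Steady-state peak Cmax,ss = C₀·R ≈ 1.341 × 1.5911 ≈ 2.134 μg/mL.
Peak 2.1 μg/mL vs MTC 6 μg/mL: below toxic threshold.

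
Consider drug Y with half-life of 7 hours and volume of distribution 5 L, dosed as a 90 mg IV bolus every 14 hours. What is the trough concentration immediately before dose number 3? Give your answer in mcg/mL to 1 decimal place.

f = (1/2)^(τ/t½) = (1/2)^(14/7) ≈ 0.2500.
C₀ = D/Vd = 90/5 ≈ 18.000 mcg/mL.
Before the 3rd dose, 2 doses have been given. Superposition: Cmin = C₀·(f + f²).
≈ 18.000 × (0.2500 + 0.0625) ≈ 18.000 × 0.3125 ≈ 5.625 mcg/mL.

5.6 mcg/mL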